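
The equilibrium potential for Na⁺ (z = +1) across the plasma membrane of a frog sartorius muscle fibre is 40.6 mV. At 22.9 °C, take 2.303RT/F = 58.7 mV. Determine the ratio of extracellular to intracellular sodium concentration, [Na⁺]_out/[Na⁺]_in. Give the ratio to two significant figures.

4.9

log₁₀([out]/[in]) = E·z/(58.7) = 40.6 × 1 / 58.7 = 0.6917
[out]/[in] = 10^(0.6917) = 4.916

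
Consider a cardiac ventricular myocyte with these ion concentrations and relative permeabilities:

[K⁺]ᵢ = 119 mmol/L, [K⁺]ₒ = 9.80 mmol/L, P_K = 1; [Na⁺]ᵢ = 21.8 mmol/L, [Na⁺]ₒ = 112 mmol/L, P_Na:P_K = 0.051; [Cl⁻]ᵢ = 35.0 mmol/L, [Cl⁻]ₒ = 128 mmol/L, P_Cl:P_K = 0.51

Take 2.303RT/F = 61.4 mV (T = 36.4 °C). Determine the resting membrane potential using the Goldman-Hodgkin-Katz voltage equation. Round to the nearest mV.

-46 mV

Vm = 61.4 · log₁₀[(Σ P·[cation]ₒ + Σ P·[anion]ᵢ) / (Σ P·[cation]ᵢ + Σ P·[anion]ₒ)]
Numerator = 1×9.80 + 0.051×112 + 0.51×35.0 = 33.36
Denominator = 1×119 + 0.051×21.8 + 0.51×128 = 185.4
Vm = 61.4 · log₁₀(0.17995) = 61.4 × (-0.7448) = -45.73 mV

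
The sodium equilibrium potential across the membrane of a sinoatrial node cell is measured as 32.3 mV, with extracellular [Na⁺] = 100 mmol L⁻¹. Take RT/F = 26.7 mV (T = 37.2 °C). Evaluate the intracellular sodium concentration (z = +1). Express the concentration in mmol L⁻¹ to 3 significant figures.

29.8 mmol L⁻¹

Nernst: E = (26.7/1) · ln([out]/[in]), so ln([out]/[in]) = 32.3 × 1 / 26.7 = 1.2097.
[out]/[in] = e^(1.2097) = 3.353.
[in] = 100 / 3.353 = 29.83 mmol L⁻¹.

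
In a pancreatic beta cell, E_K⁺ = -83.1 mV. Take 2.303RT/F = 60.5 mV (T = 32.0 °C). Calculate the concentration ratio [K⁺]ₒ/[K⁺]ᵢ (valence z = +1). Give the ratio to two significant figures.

0.042

log₁₀([out]/[in]) = E·z/(60.5) = -83.1 × 1 / 60.5 = -1.3736
[out]/[in] = 10^(-1.3736) = 0.04231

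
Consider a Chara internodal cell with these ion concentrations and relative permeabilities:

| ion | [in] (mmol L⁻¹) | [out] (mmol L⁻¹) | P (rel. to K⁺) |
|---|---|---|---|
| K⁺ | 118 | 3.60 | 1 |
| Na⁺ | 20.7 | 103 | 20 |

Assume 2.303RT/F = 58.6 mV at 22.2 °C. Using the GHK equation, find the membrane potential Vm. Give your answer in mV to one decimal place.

34.5 mV

Vm = 58.6 · log₁₀[(Σ P·[cation]ₒ + Σ P·[anion]ᵢ) / (Σ P·[cation]ᵢ + Σ P·[anion]ₒ)]
Numerator = 1×3.60 + 20×103 = 2064
Denominator = 1×118 + 20×20.7 = 532
Vm = 58.6 · log₁₀(3.8789) = 58.6 × (0.5887) = 34.50 mV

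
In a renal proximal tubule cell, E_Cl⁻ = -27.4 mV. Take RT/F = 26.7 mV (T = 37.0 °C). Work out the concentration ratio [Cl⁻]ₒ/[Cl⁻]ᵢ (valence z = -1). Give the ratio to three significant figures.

2.79

ln([out]/[in]) = E·z/(26.7) = -27.4 × -1 / 26.7 = 1.0262
[out]/[in] = e^(1.0262) = 2.79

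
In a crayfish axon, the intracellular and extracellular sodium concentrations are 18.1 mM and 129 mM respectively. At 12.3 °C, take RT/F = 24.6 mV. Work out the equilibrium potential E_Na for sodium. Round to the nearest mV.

E = (24.6/z) · ln([Na⁺]_out/[Na⁺]_in) with z = +1.
= (24.6/1) · ln(129/18.1) = 24.60 · ln(7.127)
= 24.60 · (1.9639) = 48.31 mV

48 mV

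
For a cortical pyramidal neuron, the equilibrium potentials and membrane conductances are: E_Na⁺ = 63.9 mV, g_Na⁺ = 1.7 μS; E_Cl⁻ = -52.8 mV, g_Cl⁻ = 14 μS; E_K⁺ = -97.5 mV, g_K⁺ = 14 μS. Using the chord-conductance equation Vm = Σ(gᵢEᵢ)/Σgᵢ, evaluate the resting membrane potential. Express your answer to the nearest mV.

Σ gᵢEᵢ = 1.7·(63.9) + 14·(-52.8) + 14·(-97.5) = -1995.57
Σ gᵢ = 1.7 + 14 + 14 = 29.7
Vm = -1995.57 / 29.7 = -67.19 mV

-67 mV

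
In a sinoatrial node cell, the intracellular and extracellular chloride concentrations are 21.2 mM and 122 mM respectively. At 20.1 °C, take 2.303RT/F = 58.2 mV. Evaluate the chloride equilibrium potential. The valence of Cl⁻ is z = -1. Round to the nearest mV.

E = (58.2/z) · log₁₀([Cl⁻]_out/[Cl⁻]_in) with z = -1.
For an anion, dividing by z = -1 reverses the sign.
= (58.2/-1) · log₁₀(122/21.2) = -58.20 · log₁₀(5.755)
= -58.20 · (0.7600) = -44.23 mV

-44 mV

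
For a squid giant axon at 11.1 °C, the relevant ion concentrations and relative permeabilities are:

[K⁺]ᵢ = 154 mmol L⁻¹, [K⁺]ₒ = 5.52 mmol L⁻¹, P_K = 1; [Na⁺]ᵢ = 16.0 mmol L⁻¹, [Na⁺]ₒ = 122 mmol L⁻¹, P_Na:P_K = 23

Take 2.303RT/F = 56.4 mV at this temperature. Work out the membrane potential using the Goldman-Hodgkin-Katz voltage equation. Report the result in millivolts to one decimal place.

Vm = 56.4 · log₁₀[(Σ P·[cation]ₒ + Σ P·[anion]ᵢ) / (Σ P·[cation]ᵢ + Σ P·[anion]ₒ)]
Numerator = 1×5.52 + 23×122 = 2812
Denominator = 1×154 + 23×16.0 = 522
Vm = 56.4 · log₁₀(5.3861) = 56.4 × (0.7313) = 41.24 mV

41.2 mV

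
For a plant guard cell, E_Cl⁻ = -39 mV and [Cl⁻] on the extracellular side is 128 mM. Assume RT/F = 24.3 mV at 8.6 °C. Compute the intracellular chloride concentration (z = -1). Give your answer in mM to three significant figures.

Nernst: E = (24.3/-1) · ln([out]/[in]), so ln([out]/[in]) = -39.0 × -1 / 24.3 = 1.6049.
[out]/[in] = e^(1.6049) = 4.978.
[in] = 128 / 4.978 = 25.72 mM.

25.7 mM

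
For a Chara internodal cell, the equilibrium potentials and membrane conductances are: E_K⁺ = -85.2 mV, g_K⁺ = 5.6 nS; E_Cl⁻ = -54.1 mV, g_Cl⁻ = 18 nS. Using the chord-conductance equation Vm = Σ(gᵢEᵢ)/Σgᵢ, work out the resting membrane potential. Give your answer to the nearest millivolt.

Σ gᵢEᵢ = 5.6·(-85.2) + 18·(-54.1) = -1450.92
Σ gᵢ = 5.6 + 18 = 23.6
Vm = -1450.92 / 23.6 = -61.48 mV

-61 mV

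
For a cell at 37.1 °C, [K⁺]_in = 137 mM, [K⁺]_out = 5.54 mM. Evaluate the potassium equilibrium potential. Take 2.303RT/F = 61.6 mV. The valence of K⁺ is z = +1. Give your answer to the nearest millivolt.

-86 mV

E = (61.6/z) · log₁₀([K⁺]_out/[K⁺]_in) with z = +1.
= (61.6/1) · log₁₀(5.54/137) = 61.60 · log₁₀(0.04044)
= 61.60 · (-1.3932) = -85.82 mV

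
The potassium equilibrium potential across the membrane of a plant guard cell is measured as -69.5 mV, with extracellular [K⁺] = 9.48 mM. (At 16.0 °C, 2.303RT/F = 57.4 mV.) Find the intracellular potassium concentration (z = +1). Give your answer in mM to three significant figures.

Nernst: E = (57.4/1) · log₁₀([out]/[in]), so log₁₀([out]/[in]) = -69.5 × 1 / 57.4 = -1.2108.
[out]/[in] = 10^(-1.2108) = 0.06155.
[in] = 9.48 / 0.06155 = 154 mM.

154 mM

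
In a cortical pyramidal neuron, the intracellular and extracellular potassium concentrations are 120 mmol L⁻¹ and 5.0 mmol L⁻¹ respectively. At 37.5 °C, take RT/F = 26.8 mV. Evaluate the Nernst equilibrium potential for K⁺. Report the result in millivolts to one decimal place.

-85.2 mV

E = (26.8/z) · ln([K⁺]_out/[K⁺]_in) with z = +1.
= (26.8/1) · ln(5.0/120) = 26.80 · ln(0.04167)
= 26.80 · (-3.1781) = -85.17 mV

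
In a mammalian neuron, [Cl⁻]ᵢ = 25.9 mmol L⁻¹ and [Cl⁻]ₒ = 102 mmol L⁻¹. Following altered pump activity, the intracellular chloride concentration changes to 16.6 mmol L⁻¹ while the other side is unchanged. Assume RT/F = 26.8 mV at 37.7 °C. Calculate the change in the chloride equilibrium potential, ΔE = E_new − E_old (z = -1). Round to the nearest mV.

E_old = (26.8/-1)·ln(102/25.9) = -36.74 mV
E_new = (26.8/-1)·ln(102/16.6) = -48.66 mV
ΔE = -48.66 − (-36.74) = -11.92 mV

-12 mV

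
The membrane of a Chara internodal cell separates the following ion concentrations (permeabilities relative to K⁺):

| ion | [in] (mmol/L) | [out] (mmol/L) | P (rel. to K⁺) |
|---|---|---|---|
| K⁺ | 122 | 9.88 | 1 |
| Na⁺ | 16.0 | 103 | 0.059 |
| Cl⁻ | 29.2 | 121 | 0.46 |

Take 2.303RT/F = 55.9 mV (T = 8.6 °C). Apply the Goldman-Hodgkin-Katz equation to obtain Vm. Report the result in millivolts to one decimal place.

-43.8 mV

Vm = 55.9 · log₁₀[(Σ P·[cation]ₒ + Σ P·[anion]ᵢ) / (Σ P·[cation]ᵢ + Σ P·[anion]ₒ)]
Numerator = 1×9.88 + 0.059×103 + 0.46×29.2 = 29.39
Denominator = 1×122 + 0.059×16.0 + 0.46×121 = 178.6
Vm = 55.9 · log₁₀(0.16455) = 55.9 × (-0.7837) = -43.81 mV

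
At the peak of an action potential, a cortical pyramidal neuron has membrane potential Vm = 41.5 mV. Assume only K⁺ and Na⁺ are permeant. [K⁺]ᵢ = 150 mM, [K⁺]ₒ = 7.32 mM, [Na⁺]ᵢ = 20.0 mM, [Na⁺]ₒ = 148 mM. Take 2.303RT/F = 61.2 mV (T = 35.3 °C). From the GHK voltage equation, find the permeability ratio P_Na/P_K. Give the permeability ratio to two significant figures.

13

Let α = P_Na/P_K. GHK: Vm = 61.2·log₁₀[(Kₒ + α·Naₒ)/(Kᵢ + α·Naᵢ)].
10^(Vm/61.2) = 10^(41.5/61.2) = 4.7655
So 4.7655·(Kᵢ + α·Naᵢ) = Kₒ + α·Naₒ → α = (4.7655·150.0 − 7.32) / (148.0 − 4.7655·20.0)
α = (714.8 − 7.32) / (148.0 − 95.31) = 707.5/52.69 = 13.43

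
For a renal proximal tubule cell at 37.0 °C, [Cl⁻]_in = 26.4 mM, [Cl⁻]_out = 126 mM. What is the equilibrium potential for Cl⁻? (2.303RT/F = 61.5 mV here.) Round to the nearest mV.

E = (61.5/z) · log₁₀([Cl⁻]_out/[Cl⁻]_in) with z = -1.
For an anion, dividing by z = -1 reverses the sign.
= (61.5/-1) · log₁₀(126/26.4) = -61.50 · log₁₀(4.773)
= -61.50 · (0.6788) = -41.74 mV

-42 mV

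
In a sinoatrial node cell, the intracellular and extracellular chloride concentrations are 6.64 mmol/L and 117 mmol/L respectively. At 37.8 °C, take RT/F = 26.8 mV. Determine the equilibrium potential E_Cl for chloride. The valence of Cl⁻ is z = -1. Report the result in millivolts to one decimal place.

-76.9 mV

E = (26.8/z) · ln([Cl⁻]_out/[Cl⁻]_in) with z = -1.
For an anion, dividing by z = -1 reverses the sign.
= (26.8/-1) · ln(117/6.64) = -26.80 · ln(17.62)
= -26.80 · (2.8691) = -76.89 mV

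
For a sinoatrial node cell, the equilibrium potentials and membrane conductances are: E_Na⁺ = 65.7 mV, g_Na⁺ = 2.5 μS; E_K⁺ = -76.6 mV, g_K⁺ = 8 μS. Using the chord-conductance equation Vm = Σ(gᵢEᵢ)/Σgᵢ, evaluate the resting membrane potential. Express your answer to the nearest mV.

-43 mV

Σ gᵢEᵢ = 2.5·(65.7) + 8·(-76.6) = -448.55
Σ gᵢ = 2.5 + 8 = 10.5
Vm = -448.55 / 10.5 = -42.72 mV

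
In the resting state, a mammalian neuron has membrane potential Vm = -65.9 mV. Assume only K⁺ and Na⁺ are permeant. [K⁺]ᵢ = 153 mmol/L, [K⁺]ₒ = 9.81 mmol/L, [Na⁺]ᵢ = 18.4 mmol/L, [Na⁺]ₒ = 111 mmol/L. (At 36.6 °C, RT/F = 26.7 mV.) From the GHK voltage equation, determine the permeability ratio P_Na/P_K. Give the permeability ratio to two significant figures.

Let α = P_Na/P_K. GHK: Vm = 26.7·ln[(Kₒ + α·Naₒ)/(Kᵢ + α·Naᵢ)].
e^(Vm/26.7) = e^(-65.9/26.7) = 0.08474
So 0.08474·(Kᵢ + α·Naᵢ) = Kₒ + α·Naₒ → α = (0.08474·153.0 − 9.81) / (111.0 − 0.08474·18.4)
α = (12.97 − 9.81) / (111.0 − 1.559) = 3.155/109.4 = 0.02883

0.029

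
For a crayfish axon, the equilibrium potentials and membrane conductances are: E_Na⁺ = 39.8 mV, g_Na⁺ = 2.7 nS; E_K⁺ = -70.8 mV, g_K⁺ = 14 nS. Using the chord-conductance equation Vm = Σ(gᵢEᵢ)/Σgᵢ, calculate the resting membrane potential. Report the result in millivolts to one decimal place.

Σ gᵢEᵢ = 2.7·(39.8) + 14·(-70.8) = -883.74
Σ gᵢ = 2.7 + 14 = 16.7
Vm = -883.74 / 16.7 = -52.92 mV

-52.9 mV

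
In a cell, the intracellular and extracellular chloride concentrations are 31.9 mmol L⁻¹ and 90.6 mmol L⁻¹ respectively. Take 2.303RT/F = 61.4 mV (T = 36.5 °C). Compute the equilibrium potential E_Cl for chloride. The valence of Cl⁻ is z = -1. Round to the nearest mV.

-28 mV

E = (61.4/z) · log₁₀([Cl⁻]_out/[Cl⁻]_in) with z = -1.
For an anion, dividing by z = -1 reverses the sign.
= (61.4/-1) · log₁₀(90.6/31.9) = -61.40 · log₁₀(2.84)
= -61.40 · (0.4533) = -27.83 mV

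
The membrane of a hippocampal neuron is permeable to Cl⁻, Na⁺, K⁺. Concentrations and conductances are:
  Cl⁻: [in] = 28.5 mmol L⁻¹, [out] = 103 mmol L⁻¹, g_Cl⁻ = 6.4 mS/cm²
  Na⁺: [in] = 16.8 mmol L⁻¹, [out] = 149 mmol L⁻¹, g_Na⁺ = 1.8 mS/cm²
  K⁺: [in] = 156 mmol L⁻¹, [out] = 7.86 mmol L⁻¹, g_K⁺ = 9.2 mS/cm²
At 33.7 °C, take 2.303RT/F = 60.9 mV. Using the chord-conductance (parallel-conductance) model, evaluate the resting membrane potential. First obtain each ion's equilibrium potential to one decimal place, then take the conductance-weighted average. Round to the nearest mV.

E_Cl⁻ = (60.9/-1)·log₁₀(103/28.5) = -34.0 mV
E_Na⁺ = (60.9/1)·log₁₀(149/16.8) = 57.7 mV
E_K⁺ = (60.9/1)·log₁₀(7.86/156) = -79.0 mV
Vm = (Σ gᵢEᵢ)/(Σ gᵢ) = (6.4·-34.0 + 1.8·57.7 + 9.2·-79.0) / (6.4 + 1.8 + 9.2)
= -840.54 / 17.4 = -48.31 mV

-48 mV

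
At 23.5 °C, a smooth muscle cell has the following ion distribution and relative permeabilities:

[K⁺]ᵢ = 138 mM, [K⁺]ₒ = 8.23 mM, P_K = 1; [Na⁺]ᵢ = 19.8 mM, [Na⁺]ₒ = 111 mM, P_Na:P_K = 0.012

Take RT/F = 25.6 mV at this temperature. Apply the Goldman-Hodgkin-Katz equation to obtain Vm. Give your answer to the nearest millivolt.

Vm = 25.6 · ln[(Σ P·[cation]ₒ + Σ P·[anion]ᵢ) / (Σ P·[cation]ᵢ + Σ P·[anion]ₒ)]
Numerator = 1×8.23 + 0.012×111 = 9.562
Denominator = 1×138 + 0.012×19.8 = 138.2
Vm = 25.6 · ln(0.069171) = 25.6 × (-2.6712) = -68.38 mV

-68 mV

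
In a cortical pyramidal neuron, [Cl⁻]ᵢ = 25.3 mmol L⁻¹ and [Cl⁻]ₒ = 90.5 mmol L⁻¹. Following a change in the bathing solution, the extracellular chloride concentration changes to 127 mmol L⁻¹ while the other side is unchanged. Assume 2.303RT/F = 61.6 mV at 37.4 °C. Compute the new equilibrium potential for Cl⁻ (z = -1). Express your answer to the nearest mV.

-43 mV

After the shift: [Cl⁻]_out = 127, [Cl⁻]_in = 25.3 mmol L⁻¹.
E_new = (61.6/-1)·log₁₀(127/25.3) = -61.60 · (0.7007) = -43.16 mV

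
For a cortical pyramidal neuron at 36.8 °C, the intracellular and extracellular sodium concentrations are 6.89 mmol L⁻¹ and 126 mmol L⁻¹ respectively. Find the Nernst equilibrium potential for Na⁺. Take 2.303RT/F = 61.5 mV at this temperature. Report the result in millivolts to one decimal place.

77.6 mV

E = (61.5/z) · log₁₀([Na⁺]_out/[Na⁺]_in) with z = +1.
= (61.5/1) · log₁₀(126/6.89) = 61.50 · log₁₀(18.29)
= 61.50 · (1.2622) = 77.62 mV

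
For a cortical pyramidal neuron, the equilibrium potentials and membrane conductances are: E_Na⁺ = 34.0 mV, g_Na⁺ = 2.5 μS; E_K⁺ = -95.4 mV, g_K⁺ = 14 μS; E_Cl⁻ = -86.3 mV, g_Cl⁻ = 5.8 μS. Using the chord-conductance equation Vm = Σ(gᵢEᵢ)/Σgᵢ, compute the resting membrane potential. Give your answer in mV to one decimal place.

-78.5 mV

Σ gᵢEᵢ = 2.5·(34.0) + 14·(-95.4) + 5.8·(-86.3) = -1751.14
Σ gᵢ = 2.5 + 14 + 5.8 = 22.3
Vm = -1751.14 / 22.3 = -78.53 mV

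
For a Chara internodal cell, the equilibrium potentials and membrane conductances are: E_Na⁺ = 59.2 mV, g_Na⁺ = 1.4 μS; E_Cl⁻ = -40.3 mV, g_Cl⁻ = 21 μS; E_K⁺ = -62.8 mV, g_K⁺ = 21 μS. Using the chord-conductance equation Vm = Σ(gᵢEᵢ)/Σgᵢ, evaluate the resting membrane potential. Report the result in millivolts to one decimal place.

-48.0 mV

Σ gᵢEᵢ = 1.4·(59.2) + 21·(-40.3) + 21·(-62.8) = -2082.22
Σ gᵢ = 1.4 + 21 + 21 = 43.4
Vm = -2082.22 / 43.4 = -47.98 mV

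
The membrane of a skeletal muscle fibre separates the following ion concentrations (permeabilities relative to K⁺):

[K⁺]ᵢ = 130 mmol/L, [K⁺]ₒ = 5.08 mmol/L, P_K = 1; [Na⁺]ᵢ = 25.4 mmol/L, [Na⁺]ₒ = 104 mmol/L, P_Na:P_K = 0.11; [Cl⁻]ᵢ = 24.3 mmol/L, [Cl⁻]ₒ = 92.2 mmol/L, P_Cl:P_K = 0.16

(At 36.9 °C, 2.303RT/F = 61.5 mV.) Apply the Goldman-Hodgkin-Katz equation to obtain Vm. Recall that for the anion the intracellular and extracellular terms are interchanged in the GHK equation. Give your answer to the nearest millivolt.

-53 mV

Vm = 61.5 · log₁₀[(Σ P·[cation]ₒ + Σ P·[anion]ᵢ) / (Σ P·[cation]ᵢ + Σ P·[anion]ₒ)]
Numerator = 1×5.08 + 0.11×104 + 0.16×24.3 = 20.41
Denominator = 1×130 + 0.11×25.4 + 0.16×92.2 = 147.5
Vm = 61.5 · log₁₀(0.13832) = 61.5 × (-0.8591) = -52.84 mV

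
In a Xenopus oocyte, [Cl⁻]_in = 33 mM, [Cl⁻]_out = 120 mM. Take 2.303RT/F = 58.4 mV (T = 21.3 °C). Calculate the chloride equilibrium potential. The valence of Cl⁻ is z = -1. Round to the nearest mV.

-33 mV

E = (58.4/z) · log₁₀([Cl⁻]_out/[Cl⁻]_in) with z = -1.
For an anion, dividing by z = -1 reverses the sign.
= (58.4/-1) · log₁₀(120/33) = -58.40 · log₁₀(3.636)
= -58.40 · (0.5607) = -32.74 mV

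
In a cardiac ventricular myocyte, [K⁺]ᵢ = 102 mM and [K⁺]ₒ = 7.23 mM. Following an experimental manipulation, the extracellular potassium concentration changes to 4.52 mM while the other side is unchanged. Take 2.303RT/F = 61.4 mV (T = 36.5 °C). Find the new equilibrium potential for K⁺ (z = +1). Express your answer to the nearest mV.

-83 mV

After the shift: [K⁺]_out = 4.52, [K⁺]_in = 102 mM.
E_new = (61.4/1)·log₁₀(4.52/102) = 61.40 · (-1.3535) = -83.10 mV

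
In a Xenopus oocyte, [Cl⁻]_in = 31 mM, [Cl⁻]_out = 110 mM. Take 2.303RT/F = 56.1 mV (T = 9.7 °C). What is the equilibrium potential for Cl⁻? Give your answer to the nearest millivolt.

-31 mV

E = (56.1/z) · log₁₀([Cl⁻]_out/[Cl⁻]_in) with z = -1.
For an anion, dividing by z = -1 reverses the sign.
= (56.1/-1) · log₁₀(110/31) = -56.10 · log₁₀(3.548)
= -56.10 · (0.5500) = -30.86 mV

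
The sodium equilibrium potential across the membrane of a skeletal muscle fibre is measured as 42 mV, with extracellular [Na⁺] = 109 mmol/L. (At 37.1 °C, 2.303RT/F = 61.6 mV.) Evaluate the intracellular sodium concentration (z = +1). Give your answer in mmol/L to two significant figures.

Nernst: E = (61.6/1) · log₁₀([out]/[in]), so log₁₀([out]/[in]) = 42.0 × 1 / 61.6 = 0.6818.
[out]/[in] = 10^(0.6818) = 4.806.
[in] = 109 / 4.806 = 22.68 mmol/L.

23 mmol/L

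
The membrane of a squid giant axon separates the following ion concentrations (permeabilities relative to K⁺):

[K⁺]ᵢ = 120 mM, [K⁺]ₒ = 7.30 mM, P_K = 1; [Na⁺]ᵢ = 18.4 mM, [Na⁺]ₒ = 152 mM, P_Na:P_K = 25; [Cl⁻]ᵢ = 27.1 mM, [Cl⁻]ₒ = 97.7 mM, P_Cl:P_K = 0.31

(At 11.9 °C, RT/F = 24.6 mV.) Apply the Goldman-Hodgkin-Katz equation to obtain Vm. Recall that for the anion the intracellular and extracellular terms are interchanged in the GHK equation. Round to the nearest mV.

Vm = 24.6 · ln[(Σ P·[cation]ₒ + Σ P·[anion]ᵢ) / (Σ P·[cation]ᵢ + Σ P·[anion]ₒ)]
Numerator = 1×7.30 + 25×152 + 0.31×27.1 = 3816
Denominator = 1×120 + 25×18.4 + 0.31×97.7 = 610.3
Vm = 24.6 · ln(6.2523) = 24.6 × (1.8330) = 45.09 mV

45 mV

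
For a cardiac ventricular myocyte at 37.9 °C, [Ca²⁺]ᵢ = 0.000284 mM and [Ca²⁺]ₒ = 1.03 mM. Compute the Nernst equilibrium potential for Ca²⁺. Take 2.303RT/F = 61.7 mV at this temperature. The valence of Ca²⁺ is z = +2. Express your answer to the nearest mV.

E = (61.7/z) · log₁₀([Ca²⁺]_out/[Ca²⁺]_in) with z = +2.
= (61.7/2) · log₁₀(1.03/0.000284) = 30.85 · log₁₀(3627)
= 30.85 · (3.5595) = 109.81 mV

110 mV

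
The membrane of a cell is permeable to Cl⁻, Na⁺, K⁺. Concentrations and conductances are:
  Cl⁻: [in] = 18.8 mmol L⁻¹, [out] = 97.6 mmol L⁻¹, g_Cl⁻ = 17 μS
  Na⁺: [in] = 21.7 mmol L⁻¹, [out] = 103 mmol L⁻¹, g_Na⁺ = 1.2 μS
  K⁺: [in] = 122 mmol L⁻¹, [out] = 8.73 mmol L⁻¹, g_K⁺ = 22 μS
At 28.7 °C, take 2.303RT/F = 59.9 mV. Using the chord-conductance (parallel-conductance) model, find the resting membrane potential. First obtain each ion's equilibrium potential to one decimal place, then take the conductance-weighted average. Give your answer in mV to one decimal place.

E_Cl⁻ = (59.9/-1)·log₁₀(97.6/18.8) = -42.8 mV
E_Na⁺ = (59.9/1)·log₁₀(103/21.7) = 40.5 mV
E_K⁺ = (59.9/1)·log₁₀(8.73/122) = -68.6 mV
Vm = (Σ gᵢEᵢ)/(Σ gᵢ) = (17·-42.8 + 1.2·40.5 + 22·-68.6) / (17 + 1.2 + 22)
= -2188.20 / 40.2 = -54.43 mV

-54.4 mV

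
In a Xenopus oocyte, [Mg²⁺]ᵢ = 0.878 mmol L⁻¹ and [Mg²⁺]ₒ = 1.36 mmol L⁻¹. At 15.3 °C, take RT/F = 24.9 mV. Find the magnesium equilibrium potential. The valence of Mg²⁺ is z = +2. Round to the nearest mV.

E = (24.9/z) · ln([Mg²⁺]_out/[Mg²⁺]_in) with z = +2.
= (24.9/2) · ln(1.36/0.878) = 12.45 · ln(1.549)
= 12.45 · (0.4376) = 5.45 mV

5 mV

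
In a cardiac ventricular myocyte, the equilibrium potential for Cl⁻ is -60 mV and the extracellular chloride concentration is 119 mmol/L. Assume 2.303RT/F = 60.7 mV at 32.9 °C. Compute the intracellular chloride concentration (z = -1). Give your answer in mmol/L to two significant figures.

12 mmol/L

Nernst: E = (60.7/-1) · log₁₀([out]/[in]), so log₁₀([out]/[in]) = -60.0 × -1 / 60.7 = 0.9885.
[out]/[in] = 10^(0.9885) = 9.738.
[in] = 119 / 9.738 = 12.22 mmol/L.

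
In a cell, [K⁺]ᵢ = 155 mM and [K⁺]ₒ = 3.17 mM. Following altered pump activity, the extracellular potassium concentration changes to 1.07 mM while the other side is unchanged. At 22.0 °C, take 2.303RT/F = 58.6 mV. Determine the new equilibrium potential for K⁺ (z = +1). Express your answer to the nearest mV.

-127 mV

After the shift: [K⁺]_out = 1.07, [K⁺]_in = 155 mM.
E_new = (58.6/1)·log₁₀(1.07/155) = 58.60 · (-2.1609) = -126.63 mV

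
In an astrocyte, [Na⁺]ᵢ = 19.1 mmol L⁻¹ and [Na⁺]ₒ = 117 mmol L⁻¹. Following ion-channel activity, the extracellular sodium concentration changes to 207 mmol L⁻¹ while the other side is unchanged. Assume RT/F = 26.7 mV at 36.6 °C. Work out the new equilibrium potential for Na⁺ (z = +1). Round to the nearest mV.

After the shift: [Na⁺]_out = 207, [Na⁺]_in = 19.1 mmol L⁻¹.
E_new = (26.7/1)·ln(207/19.1) = 26.70 · (2.3830) = 63.63 mV

64 mV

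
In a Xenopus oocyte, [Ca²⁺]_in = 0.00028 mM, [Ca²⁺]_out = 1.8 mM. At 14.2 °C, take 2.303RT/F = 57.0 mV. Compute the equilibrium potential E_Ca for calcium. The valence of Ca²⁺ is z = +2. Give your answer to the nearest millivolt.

109 mV

E = (57.0/z) · log₁₀([Ca²⁺]_out/[Ca²⁺]_in) with z = +2.
= (57.0/2) · log₁₀(1.8/0.00028) = 28.50 · log₁₀(6429)
= 28.50 · (3.8081) = 108.53 mV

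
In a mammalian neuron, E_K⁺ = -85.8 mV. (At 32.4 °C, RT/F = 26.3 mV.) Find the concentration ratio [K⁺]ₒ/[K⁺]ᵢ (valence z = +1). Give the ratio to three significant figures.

ln([out]/[in]) = E·z/(26.3) = -85.8 × 1 / 26.3 = -3.2624
[out]/[in] = e^(-3.2624) = 0.0383

0.0383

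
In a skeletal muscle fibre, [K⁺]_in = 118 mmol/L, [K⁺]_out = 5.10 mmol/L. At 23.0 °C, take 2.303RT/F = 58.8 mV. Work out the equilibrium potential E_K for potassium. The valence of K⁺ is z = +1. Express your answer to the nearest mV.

E = (58.8/z) · log₁₀([K⁺]_out/[K⁺]_in) with z = +1.
= (58.8/1) · log₁₀(5.10/118) = 58.80 · log₁₀(0.04322)
= 58.80 · (-1.3643) = -80.22 mV

-80 mV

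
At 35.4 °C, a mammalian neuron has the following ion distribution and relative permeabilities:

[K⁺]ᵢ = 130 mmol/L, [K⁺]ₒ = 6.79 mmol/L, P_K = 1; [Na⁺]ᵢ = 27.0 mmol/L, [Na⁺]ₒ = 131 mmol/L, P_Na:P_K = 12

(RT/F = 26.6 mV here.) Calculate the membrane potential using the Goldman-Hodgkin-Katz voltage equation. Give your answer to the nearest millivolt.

Vm = 26.6 · ln[(Σ P·[cation]ₒ + Σ P·[anion]ᵢ) / (Σ P·[cation]ᵢ + Σ P·[anion]ₒ)]
Numerator = 1×6.79 + 12×131 = 1579
Denominator = 1×130 + 12×27.0 = 454
Vm = 26.6 · ln(3.4775) = 26.6 × (1.2463) = 33.15 mV

33 mV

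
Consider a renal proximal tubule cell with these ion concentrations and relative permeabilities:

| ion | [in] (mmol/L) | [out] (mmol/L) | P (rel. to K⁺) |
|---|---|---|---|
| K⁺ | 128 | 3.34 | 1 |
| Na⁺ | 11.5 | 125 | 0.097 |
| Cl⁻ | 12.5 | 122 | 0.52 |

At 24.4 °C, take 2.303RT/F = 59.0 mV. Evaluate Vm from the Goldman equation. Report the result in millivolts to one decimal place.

-55.6 mV

Vm = 59.0 · log₁₀[(Σ P·[cation]ₒ + Σ P·[anion]ᵢ) / (Σ P·[cation]ᵢ + Σ P·[anion]ₒ)]
Numerator = 1×3.34 + 0.097×125 + 0.52×12.5 = 21.96
Denominator = 1×128 + 0.097×11.5 + 0.52×122 = 192.6
Vm = 59.0 · log₁₀(0.11407) = 59.0 × (-0.9428) = -55.63 mV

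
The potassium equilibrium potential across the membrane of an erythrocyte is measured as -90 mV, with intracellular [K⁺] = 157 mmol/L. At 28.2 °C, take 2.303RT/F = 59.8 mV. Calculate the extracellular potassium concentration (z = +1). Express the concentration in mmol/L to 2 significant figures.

Nernst: E = (59.8/1) · log₁₀([out]/[in]), so log₁₀([out]/[in]) = -90.0 × 1 / 59.8 = -1.5050.
[out]/[in] = 10^(-1.5050) = 0.03126.
[out] = 0.03126 × 157 = 4.908 mmol/L.

4.9 mmol/L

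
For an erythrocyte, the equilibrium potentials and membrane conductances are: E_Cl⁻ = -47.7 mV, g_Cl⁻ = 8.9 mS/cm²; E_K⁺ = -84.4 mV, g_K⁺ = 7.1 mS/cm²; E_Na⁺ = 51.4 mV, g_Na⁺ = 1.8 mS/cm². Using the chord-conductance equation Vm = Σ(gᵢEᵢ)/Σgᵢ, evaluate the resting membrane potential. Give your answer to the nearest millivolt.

-52 mV

Σ gᵢEᵢ = 8.9·(-47.7) + 7.1·(-84.4) + 1.8·(51.4) = -931.25
Σ gᵢ = 8.9 + 7.1 + 1.8 = 17.8
Vm = -931.25 / 17.8 = -52.32 mV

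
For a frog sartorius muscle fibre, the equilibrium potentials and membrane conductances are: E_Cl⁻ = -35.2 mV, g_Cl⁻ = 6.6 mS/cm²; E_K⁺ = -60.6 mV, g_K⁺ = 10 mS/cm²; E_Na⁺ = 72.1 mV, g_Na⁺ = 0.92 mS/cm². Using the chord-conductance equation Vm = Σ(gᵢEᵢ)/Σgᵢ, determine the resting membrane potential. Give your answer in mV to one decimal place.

Σ gᵢEᵢ = 6.6·(-35.2) + 10·(-60.6) + 0.92·(72.1) = -771.99
Σ gᵢ = 6.6 + 10 + 0.92 = 17.52
Vm = -771.99 / 17.52 = -44.06 mV

-44.1 mV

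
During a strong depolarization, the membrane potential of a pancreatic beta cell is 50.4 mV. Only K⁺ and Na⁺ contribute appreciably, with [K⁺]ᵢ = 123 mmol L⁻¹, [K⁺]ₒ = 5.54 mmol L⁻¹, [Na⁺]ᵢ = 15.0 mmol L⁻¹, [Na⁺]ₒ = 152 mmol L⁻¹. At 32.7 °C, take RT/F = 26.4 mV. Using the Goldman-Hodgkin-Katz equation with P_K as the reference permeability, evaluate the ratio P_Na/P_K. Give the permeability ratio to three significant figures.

16.2

Let α = P_Na/P_K. GHK: Vm = 26.4·ln[(Kₒ + α·Naₒ)/(Kᵢ + α·Naᵢ)].
e^(Vm/26.4) = e^(50.4/26.4) = 6.747
So 6.747·(Kᵢ + α·Naᵢ) = Kₒ + α·Naₒ → α = (6.747·123.0 − 5.54) / (152.0 − 6.747·15.0)
α = (829.9 − 5.54) / (152.0 − 101.2) = 824.3/50.8 = 16.23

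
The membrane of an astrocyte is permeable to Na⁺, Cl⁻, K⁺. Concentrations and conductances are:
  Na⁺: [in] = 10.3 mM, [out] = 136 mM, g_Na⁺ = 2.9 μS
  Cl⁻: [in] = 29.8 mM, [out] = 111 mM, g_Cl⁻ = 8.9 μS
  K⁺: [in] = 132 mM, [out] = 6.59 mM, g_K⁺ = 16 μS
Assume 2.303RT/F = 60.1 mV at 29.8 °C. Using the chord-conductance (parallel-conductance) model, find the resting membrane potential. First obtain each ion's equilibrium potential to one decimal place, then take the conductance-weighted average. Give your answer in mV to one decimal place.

E_Na⁺ = (60.1/1)·log₁₀(136/10.3) = 67.4 mV
E_Cl⁻ = (60.1/-1)·log₁₀(111/29.8) = -34.3 mV
E_K⁺ = (60.1/1)·log₁₀(6.59/132) = -78.2 mV
Vm = (Σ gᵢEᵢ)/(Σ gᵢ) = (2.9·67.4 + 8.9·-34.3 + 16·-78.2) / (2.9 + 8.9 + 16)
= -1361.01 / 27.8 = -48.96 mV

-49.0 mV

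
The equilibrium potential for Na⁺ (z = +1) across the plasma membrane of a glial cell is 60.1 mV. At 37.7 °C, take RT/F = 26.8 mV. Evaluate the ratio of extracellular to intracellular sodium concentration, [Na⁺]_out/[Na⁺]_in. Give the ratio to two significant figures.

ln([out]/[in]) = E·z/(26.8) = 60.1 × 1 / 26.8 = 2.2425
[out]/[in] = e^(2.2425) = 9.417

9.4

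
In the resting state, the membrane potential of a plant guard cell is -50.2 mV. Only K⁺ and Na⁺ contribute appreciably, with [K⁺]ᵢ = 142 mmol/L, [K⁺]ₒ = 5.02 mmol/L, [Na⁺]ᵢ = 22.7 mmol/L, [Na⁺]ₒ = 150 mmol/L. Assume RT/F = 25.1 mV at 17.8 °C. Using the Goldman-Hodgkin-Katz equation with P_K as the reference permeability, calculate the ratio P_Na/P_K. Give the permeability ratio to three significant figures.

0.0966

Let α = P_Na/P_K. GHK: Vm = 25.1·ln[(Kₒ + α·Naₒ)/(Kᵢ + α·Naᵢ)].
e^(Vm/25.1) = e^(-50.2/25.1) = 0.13534
So 0.13534·(Kᵢ + α·Naᵢ) = Kₒ + α·Naₒ → α = (0.13534·142.0 − 5.02) / (150.0 − 0.13534·22.7)
α = (19.22 − 5.02) / (150.0 − 3.072) = 14.2/146.9 = 0.09663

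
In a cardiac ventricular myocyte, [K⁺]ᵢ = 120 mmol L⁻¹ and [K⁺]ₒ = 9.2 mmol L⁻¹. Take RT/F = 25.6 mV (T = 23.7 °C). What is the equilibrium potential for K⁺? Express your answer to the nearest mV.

-66 mV

E = (25.6/z) · ln([K⁺]_out/[K⁺]_in) with z = +1.
= (25.6/1) · ln(9.2/120) = 25.60 · ln(0.07667)
= 25.60 · (-2.5683) = -65.75 mV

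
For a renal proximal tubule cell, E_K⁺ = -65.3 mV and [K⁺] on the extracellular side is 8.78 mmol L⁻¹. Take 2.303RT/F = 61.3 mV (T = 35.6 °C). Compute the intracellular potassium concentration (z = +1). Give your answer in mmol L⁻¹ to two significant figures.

Nernst: E = (61.3/1) · log₁₀([out]/[in]), so log₁₀([out]/[in]) = -65.3 × 1 / 61.3 = -1.0653.
[out]/[in] = 10^(-1.0653) = 0.08605.
[in] = 8.78 / 0.08605 = 102 mmol L⁻¹.

100 mmol L⁻¹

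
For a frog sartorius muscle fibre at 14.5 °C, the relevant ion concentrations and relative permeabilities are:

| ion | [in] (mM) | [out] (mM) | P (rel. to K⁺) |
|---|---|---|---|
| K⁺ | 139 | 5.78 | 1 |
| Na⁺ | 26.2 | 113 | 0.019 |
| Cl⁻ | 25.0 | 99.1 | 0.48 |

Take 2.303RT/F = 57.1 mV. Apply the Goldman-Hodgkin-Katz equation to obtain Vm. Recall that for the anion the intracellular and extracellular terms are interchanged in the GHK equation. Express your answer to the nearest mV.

Vm = 57.1 · log₁₀[(Σ P·[cation]ₒ + Σ P·[anion]ᵢ) / (Σ P·[cation]ᵢ + Σ P·[anion]ₒ)]
Numerator = 1×5.78 + 0.019×113 + 0.48×25.0 = 19.93
Denominator = 1×139 + 0.019×26.2 + 0.48×99.1 = 187.1
Vm = 57.1 · log₁₀(0.10652) = 57.1 × (-0.9726) = -55.53 mV

-56 mV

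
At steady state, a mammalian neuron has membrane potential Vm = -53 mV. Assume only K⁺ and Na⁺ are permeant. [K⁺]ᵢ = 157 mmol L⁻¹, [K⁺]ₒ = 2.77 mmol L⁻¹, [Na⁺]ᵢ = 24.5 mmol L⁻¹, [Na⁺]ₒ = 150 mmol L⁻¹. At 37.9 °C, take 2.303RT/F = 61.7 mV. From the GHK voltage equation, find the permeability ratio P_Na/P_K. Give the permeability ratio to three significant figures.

0.129

Let α = P_Na/P_K. GHK: Vm = 61.7·log₁₀[(Kₒ + α·Naₒ)/(Kᵢ + α·Naᵢ)].
10^(Vm/61.7) = 10^(-53.0/61.7) = 0.13836
So 0.13836·(Kᵢ + α·Naᵢ) = Kₒ + α·Naₒ → α = (0.13836·157.0 − 2.77) / (150.0 − 0.13836·24.5)
α = (21.72 − 2.77) / (150.0 − 3.39) = 18.95/146.6 = 0.1293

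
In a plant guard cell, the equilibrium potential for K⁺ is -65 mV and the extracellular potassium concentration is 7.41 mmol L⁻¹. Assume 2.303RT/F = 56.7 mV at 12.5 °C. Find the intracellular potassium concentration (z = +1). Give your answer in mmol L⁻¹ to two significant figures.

Nernst: E = (56.7/1) · log₁₀([out]/[in]), so log₁₀([out]/[in]) = -65.0 × 1 / 56.7 = -1.1464.
[out]/[in] = 10^(-1.1464) = 0.07139.
[in] = 7.41 / 0.07139 = 103.8 mmol L⁻¹.

100 mmol L⁻¹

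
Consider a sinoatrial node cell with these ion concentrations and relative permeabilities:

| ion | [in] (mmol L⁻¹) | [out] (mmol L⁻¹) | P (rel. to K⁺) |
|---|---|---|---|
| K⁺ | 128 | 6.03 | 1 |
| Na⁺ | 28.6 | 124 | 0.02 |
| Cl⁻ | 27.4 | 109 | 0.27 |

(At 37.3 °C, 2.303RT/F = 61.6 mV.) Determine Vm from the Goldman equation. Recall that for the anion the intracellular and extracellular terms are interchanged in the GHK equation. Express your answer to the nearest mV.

Vm = 61.6 · log₁₀[(Σ P·[cation]ₒ + Σ P·[anion]ᵢ) / (Σ P·[cation]ᵢ + Σ P·[anion]ₒ)]
Numerator = 1×6.03 + 0.02×124 + 0.27×27.4 = 15.91
Denominator = 1×128 + 0.02×28.6 + 0.27×109 = 158
Vm = 61.6 · log₁₀(0.10068) = 61.6 × (-0.9970) = -61.42 mV

-61 mV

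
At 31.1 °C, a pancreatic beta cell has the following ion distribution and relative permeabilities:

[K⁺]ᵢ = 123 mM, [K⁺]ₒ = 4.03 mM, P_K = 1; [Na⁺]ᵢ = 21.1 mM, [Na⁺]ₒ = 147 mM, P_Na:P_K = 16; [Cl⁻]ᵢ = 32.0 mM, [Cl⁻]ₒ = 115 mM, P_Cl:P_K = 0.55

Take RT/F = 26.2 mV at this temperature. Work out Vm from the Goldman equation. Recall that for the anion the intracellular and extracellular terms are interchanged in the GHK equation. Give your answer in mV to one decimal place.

Vm = 26.2 · ln[(Σ P·[cation]ₒ + Σ P·[anion]ᵢ) / (Σ P·[cation]ᵢ + Σ P·[anion]ₒ)]
Numerator = 1×4.03 + 16×147 + 0.55×32.0 = 2374
Denominator = 1×123 + 16×21.1 + 0.55×115 = 523.9
Vm = 26.2 · ln(4.5311) = 26.2 × (1.5110) = 39.59 mV

39.6 mV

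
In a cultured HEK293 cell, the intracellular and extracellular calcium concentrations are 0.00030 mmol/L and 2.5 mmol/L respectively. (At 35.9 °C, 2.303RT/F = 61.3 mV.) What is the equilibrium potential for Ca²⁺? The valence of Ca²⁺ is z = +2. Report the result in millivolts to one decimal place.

120.2 mV

E = (61.3/z) · log₁₀([Ca²⁺]_out/[Ca²⁺]_in) with z = +2.
= (61.3/2) · log₁₀(2.5/0.00030) = 30.65 · log₁₀(8333)
= 30.65 · (3.9208) = 120.17 mV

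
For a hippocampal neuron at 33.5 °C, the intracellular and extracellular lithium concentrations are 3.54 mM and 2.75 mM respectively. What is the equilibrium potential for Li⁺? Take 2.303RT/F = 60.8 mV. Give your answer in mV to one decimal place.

E = (60.8/z) · log₁₀([Li⁺]_out/[Li⁺]_in) with z = +1.
= (60.8/1) · log₁₀(2.75/3.54) = 60.80 · log₁₀(0.7768)
= 60.80 · (-0.1097) = -6.67 mV

-6.7 mV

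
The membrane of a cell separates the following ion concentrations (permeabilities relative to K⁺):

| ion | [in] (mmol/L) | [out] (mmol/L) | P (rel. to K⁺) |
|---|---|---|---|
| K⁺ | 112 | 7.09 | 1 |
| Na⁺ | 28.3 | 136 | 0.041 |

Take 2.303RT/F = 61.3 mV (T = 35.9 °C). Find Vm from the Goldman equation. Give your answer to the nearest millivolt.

Vm = 61.3 · log₁₀[(Σ P·[cation]ₒ + Σ P·[anion]ᵢ) / (Σ P·[cation]ᵢ + Σ P·[anion]ₒ)]
Numerator = 1×7.09 + 0.041×136 = 12.67
Denominator = 1×112 + 0.041×28.3 = 113.2
Vm = 61.3 · log₁₀(0.11193) = 61.3 × (-0.9511) = -58.30 mV

-58 mV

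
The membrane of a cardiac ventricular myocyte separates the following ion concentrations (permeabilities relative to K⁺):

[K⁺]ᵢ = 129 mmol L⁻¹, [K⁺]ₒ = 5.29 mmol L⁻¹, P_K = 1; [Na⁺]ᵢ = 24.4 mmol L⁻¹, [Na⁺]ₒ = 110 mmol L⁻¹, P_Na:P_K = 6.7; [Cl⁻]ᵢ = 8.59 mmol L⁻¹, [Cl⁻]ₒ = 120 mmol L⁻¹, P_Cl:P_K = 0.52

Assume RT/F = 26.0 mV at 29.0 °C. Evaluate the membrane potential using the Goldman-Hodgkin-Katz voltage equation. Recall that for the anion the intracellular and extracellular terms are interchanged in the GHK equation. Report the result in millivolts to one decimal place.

Vm = 26.0 · ln[(Σ P·[cation]ₒ + Σ P·[anion]ᵢ) / (Σ P·[cation]ᵢ + Σ P·[anion]ₒ)]
Numerator = 1×5.29 + 6.7×110 + 0.52×8.59 = 746.8
Denominator = 1×129 + 6.7×24.4 + 0.52×120 = 354.9
Vm = 26.0 · ln(2.1043) = 26.0 × (0.7440) = 19.34 mV

19.3 mV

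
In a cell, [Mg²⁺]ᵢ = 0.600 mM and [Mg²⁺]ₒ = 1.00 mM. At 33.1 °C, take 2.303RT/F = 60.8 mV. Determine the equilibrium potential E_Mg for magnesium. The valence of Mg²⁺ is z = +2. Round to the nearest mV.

7 mV

E = (60.8/z) · log₁₀([Mg²⁺]_out/[Mg²⁺]_in) with z = +2.
= (60.8/2) · log₁₀(1.00/0.600) = 30.40 · log₁₀(1.667)
= 30.40 · (0.2218) = 6.74 mV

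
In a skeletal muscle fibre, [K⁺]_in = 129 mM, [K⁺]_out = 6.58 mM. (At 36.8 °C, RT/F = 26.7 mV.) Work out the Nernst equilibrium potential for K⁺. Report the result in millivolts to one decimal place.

E = (26.7/z) · ln([K⁺]_out/[K⁺]_in) with z = +1.
= (26.7/1) · ln(6.58/129) = 26.70 · ln(0.05101)
= 26.70 · (-2.9758) = -79.45 mV

-79.5 mV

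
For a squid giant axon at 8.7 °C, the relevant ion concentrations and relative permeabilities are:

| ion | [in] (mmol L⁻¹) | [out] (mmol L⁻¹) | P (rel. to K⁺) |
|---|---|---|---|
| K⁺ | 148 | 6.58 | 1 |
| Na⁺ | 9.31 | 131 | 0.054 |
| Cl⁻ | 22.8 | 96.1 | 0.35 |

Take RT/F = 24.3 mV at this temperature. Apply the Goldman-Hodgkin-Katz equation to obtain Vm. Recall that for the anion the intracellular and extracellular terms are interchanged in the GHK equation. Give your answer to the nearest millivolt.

Vm = 24.3 · ln[(Σ P·[cation]ₒ + Σ P·[anion]ᵢ) / (Σ P·[cation]ᵢ + Σ P·[anion]ₒ)]
Numerator = 1×6.58 + 0.054×131 + 0.35×22.8 = 21.63
Denominator = 1×148 + 0.054×9.31 + 0.35×96.1 = 182.1
Vm = 24.3 · ln(0.11878) = 24.3 × (-2.1305) = -51.77 mV

-52 mV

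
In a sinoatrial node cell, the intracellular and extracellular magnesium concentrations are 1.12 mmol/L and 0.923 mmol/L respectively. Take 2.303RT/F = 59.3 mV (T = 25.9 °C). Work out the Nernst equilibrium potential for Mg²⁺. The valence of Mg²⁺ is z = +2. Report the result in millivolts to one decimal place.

E = (59.3/z) · log₁₀([Mg²⁺]_out/[Mg²⁺]_in) with z = +2.
= (59.3/2) · log₁₀(0.923/1.12) = 29.65 · log₁₀(0.8241)
= 29.65 · (-0.0840) = -2.49 mV

-2.5 mV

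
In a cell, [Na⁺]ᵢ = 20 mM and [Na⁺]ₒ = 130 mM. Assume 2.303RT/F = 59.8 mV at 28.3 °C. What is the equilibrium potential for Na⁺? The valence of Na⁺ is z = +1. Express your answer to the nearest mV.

E = (59.8/z) · log₁₀([Na⁺]_out/[Na⁺]_in) with z = +1.
= (59.8/1) · log₁₀(130/20) = 59.80 · log₁₀(6.5)
= 59.80 · (0.8129) = 48.61 mV

49 mV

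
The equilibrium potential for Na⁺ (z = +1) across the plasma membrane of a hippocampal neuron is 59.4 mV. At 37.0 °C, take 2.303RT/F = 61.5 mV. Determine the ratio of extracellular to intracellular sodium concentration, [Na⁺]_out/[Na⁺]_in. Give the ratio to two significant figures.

log₁₀([out]/[in]) = E·z/(61.5) = 59.4 × 1 / 61.5 = 0.9659
[out]/[in] = 10^(0.9659) = 9.244

9.2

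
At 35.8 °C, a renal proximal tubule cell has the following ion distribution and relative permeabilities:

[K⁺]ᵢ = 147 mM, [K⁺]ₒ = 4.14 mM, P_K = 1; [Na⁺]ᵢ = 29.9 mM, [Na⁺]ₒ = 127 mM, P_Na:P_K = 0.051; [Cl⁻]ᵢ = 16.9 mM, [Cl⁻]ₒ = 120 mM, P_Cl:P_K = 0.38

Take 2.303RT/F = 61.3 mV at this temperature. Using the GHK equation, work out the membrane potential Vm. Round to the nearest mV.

Vm = 61.3 · log₁₀[(Σ P·[cation]ₒ + Σ P·[anion]ᵢ) / (Σ P·[cation]ᵢ + Σ P·[anion]ₒ)]
Numerator = 1×4.14 + 0.051×127 + 0.38×16.9 = 17.04
Denominator = 1×147 + 0.051×29.9 + 0.38×120 = 194.1
Vm = 61.3 · log₁₀(0.087773) = 61.3 × (-1.0566) = -64.77 mV

-65 mV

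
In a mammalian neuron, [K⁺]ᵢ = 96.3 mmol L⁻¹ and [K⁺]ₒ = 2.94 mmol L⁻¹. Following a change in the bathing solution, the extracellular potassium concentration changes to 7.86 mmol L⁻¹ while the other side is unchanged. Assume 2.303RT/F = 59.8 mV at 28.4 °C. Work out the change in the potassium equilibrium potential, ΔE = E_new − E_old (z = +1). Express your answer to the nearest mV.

E_old = (59.8/1)·log₁₀(2.94/96.3) = -90.61 mV
E_new = (59.8/1)·log₁₀(7.86/96.3) = -65.07 mV
ΔE = -65.07 − (-90.61) = 25.54 mV

26 mV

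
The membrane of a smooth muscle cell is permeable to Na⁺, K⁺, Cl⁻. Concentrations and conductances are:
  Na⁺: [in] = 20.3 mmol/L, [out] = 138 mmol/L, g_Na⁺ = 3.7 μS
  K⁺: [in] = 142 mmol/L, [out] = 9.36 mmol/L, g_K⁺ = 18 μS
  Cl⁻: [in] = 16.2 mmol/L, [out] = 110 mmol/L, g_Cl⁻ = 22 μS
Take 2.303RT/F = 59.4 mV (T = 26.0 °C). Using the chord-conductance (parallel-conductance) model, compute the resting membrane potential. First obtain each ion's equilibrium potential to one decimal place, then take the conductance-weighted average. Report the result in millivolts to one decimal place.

-49.6 mV

E_Na⁺ = (59.4/1)·log₁₀(138/20.3) = 49.4 mV
E_K⁺ = (59.4/1)·log₁₀(9.36/142) = -70.2 mV
E_Cl⁻ = (59.4/-1)·log₁₀(110/16.2) = -49.4 mV
Vm = (Σ gᵢEᵢ)/(Σ gᵢ) = (3.7·49.4 + 18·-70.2 + 22·-49.4) / (3.7 + 18 + 22)
= -2167.62 / 43.7 = -49.60 mV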